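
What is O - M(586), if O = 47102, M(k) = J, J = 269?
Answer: 46833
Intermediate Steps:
M(k) = 269
O - M(586) = 47102 - 1*269 = 47102 - 269 = 46833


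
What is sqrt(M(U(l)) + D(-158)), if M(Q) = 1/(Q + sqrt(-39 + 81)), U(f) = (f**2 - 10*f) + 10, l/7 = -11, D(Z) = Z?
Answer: sqrt(-1060021 - 158*sqrt(42))/sqrt(6709 + sqrt(42)) ≈ 12.57*I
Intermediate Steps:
l = -77 (l = 7*(-11) = -77)
U(f) = 10 + f**2 - 10*f
M(Q) = 1/(Q + sqrt(42))
sqrt(M(U(l)) + D(-158)) = sqrt(1/((10 + (-77)**2 - 10*(-77)) + sqrt(42)) - 158) = sqrt(1/((10 + 5929 + 770) + sqrt(42)) - 158) = sqrt(1/(6709 + sqrt(42)) - 158) = sqrt(-158 + 1/(6709 + sqrt(42)))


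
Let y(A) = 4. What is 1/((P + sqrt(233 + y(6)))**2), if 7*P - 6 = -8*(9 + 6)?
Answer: 49/(114 - 7*sqrt(237))**2 ≈ 1.2599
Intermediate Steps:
P = -114/7 (P = 6/7 + (-8*(9 + 6))/7 = 6/7 + (-8*15)/7 = 6/7 + (1/7)*(-120) = 6/7 - 120/7 = -114/7 ≈ -16.286)
1/((P + sqrt(233 + y(6)))**2) = 1/((-114/7 + sqrt(233 + 4))**2) = 1/((-114/7 + sqrt(237))**2) = (-114/7 + sqrt(237))**(-2)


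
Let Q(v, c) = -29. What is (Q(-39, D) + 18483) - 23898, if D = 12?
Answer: -5444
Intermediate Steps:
(Q(-39, D) + 18483) - 23898 = (-29 + 18483) - 23898 = 18454 - 23898 = -5444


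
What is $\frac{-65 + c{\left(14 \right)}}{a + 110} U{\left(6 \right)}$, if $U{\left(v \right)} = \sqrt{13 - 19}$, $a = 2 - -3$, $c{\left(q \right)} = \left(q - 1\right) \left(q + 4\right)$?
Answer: $\frac{169 i \sqrt{6}}{115} \approx 3.5997 i$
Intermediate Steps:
$c{\left(q \right)} = \left(-1 + q\right) \left(4 + q\right)$
$a = 5$ ($a = 2 + 3 = 5$)
$U{\left(v \right)} = i \sqrt{6}$ ($U{\left(v \right)} = \sqrt{-6} = i \sqrt{6}$)
$\frac{-65 + c{\left(14 \right)}}{a + 110} U{\left(6 \right)} = \frac{-65 + \left(-4 + 14^{2} + 3 \cdot 14\right)}{5 + 110} i \sqrt{6} = \frac{-65 + \left(-4 + 196 + 42\right)}{115} i \sqrt{6} = \left(-65 + 234\right) \frac{1}{115} i \sqrt{6} = 169 \cdot \frac{1}{115} i \sqrt{6} = \frac{169 i \sqrt{6}}{115}$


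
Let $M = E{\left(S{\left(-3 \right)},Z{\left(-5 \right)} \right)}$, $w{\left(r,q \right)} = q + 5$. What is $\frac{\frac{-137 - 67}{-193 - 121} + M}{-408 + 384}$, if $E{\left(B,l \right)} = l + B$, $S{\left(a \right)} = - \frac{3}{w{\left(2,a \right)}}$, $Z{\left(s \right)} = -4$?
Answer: $\frac{1523}{7536} \approx 0.2021$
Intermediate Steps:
$w{\left(r,q \right)} = 5 + q$
$S{\left(a \right)} = - \frac{3}{5 + a}$
$E{\left(B,l \right)} = B + l$
$M = - \frac{11}{2}$ ($M = - \frac{3}{5 - 3} - 4 = - \frac{3}{2} - 4 = - \frac{11}{2} \approx -5.5$)
$\frac{\frac{-137 - 67}{-193 - 121} + M}{-408 + 384} = \frac{\frac{-137 - 67}{-193 - 121} - \frac{11}{2}}{-408 + 384} = \frac{- \frac{204}{-314} - \frac{11}{2}}{-24} = \left(\left(-204\right) \left(- \frac{1}{314}\right) - \frac{11}{2}\right) \left(- \frac{1}{24}\right) = \left(\frac{102}{157} - \frac{11}{2}\right) \left(- \frac{1}{24}\right) = \left(- \frac{1523}{314}\right) \left(- \frac{1}{24}\right) = \frac{1523}{7536}$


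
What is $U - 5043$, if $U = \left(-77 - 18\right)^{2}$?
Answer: $3982$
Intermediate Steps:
$U = 9025$ ($U = \left(-95\right)^{2} = 9025$)
$U - 5043 = 9025 - 5043 = 3982$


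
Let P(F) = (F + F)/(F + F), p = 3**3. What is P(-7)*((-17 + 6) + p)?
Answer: 16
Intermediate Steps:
p = 27
P(F) = 1 (P(F) = (2*F)/((2*F)) = (2*F)*(1/(2*F)) = 1)
P(-7)*((-17 + 6) + p) = 1*((-17 + 6) + 27) = 1*(-11 + 27) = 1*16 = 16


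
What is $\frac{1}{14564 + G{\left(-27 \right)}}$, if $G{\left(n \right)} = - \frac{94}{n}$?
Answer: $\frac{27}{393322} \approx 6.8646 \cdot 10^{-5}$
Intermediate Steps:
$\frac{1}{14564 + G{\left(-27 \right)}} = \frac{1}{14564 - \frac{94}{-27}} = \frac{1}{14564 - - \frac{94}{27}} = \frac{1}{14564 + \frac{94}{27}} = \frac{1}{\frac{393322}{27}} = \frac{27}{393322}$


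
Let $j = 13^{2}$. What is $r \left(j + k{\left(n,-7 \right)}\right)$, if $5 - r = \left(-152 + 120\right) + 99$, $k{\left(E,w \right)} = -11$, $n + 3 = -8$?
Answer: $-9796$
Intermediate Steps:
$n = -11$ ($n = -3 - 8 = -11$)
$j = 169$
$r = -62$ ($r = 5 - \left(\left(-152 + 120\right) + 99\right) = 5 - \left(-32 + 99\right) = 5 - 67 = -62$)
$r \left(j + k{\left(n,-7 \right)}\right) = - 62 \left(169 - 11\right) = \left(-62\right) 158 = -9796$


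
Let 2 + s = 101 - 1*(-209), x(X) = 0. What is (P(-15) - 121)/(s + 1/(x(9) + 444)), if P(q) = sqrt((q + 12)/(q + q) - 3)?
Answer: -53724/136753 + 222*I*sqrt(290)/683765 ≈ -0.39285 + 0.005529*I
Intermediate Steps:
s = 308 (s = -2 + (101 - 1*(-209)) = -2 + (101 + 209) = -2 + 310 = 308)
P(q) = sqrt(-3 + (12 + q)/(2*q)) (P(q) = sqrt((12 + q)/((2*q)) - 3) = sqrt((12 + q)*(1/(2*q)) - 3) = sqrt((12 + q)/(2*q) - 3) = sqrt(-3 + (12 + q)/(2*q)))
(P(-15) - 121)/(s + 1/(x(9) + 444)) = (sqrt(-10 + 24/(-15))/2 - 121)/(308 + 1/(0 + 444)) = (sqrt(-10 + 24*(-1/15))/2 - 121)/(308 + 1/444) = (sqrt(-10 - 8/5)/2 - 121)/(308 + 1/444) = (sqrt(-58/5)/2 - 121)/(136753/444) = ((I*sqrt(290)/5)/2 - 121)*(444/136753) = (I*sqrt(290)/10 - 121)*(444/136753) = (-121 + I*sqrt(290)/10)*(444/136753) = -53724/136753 + 222*I*sqrt(290)/683765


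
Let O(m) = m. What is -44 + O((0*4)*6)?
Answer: -44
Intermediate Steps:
-44 + O((0*4)*6) = -44 + (0*4)*6 = -44 + 0*6 = -44 + 0 = -44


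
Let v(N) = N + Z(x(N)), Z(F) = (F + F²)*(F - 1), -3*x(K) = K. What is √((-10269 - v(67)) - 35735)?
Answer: I*√2831271/9 ≈ 186.96*I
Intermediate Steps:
x(K) = -K/3
Z(F) = (-1 + F)*(F + F²) (Z(F) = (F + F²)*(-1 + F) = (-1 + F)*(F + F²))
v(N) = -N³/27 + 4*N/3 (v(N) = N + ((-N/3)³ - (-1)*N/3) = N + (-N³/27 + N/3) = -N³/27 + 4*N/3)
√((-10269 - v(67)) - 35735) = √((-10269 - 67*(36 - 1*67²)/27) - 35735) = √((-10269 - 67*(36 - 1*4489)/27) - 35735) = √((-10269 - 67*(36 - 4489)/27) - 35735) = √((-10269 - 67*(-4453)/27) - 35735) = √((-10269 - 1*(-298351/27)) - 35735) = √((-10269 + 298351/27) - 35735) = √(21088/27 - 35735) = √(-943757/27) = I*√2831271/9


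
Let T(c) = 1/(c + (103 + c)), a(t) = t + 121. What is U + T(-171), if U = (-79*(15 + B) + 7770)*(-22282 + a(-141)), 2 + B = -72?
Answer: -66259442719/239 ≈ -2.7724e+8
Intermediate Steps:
B = -74 (B = -2 - 72 = -74)
a(t) = 121 + t
U = -277236162 (U = (-79*(15 - 74) + 7770)*(-22282 + (121 - 141)) = (-79*(-59) + 7770)*(-22282 - 20) = (4661 + 7770)*(-22302) = 12431*(-22302) = -277236162)
T(c) = 1/(103 + 2*c)
U + T(-171) = -277236162 + 1/(103 + 2*(-171)) = -277236162 + 1/(103 - 342) = -277236162 + 1/(-239) = -277236162 - 1/239 = -66259442719/239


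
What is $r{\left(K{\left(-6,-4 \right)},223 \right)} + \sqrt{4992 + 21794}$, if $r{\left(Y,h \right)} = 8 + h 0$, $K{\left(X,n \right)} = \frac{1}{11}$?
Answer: $8 + \sqrt{26786} \approx 171.66$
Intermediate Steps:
$K{\left(X,n \right)} = \frac{1}{11}$
$r{\left(Y,h \right)} = 8$ ($r{\left(Y,h \right)} = 8 + 0 = 8$)
$r{\left(K{\left(-6,-4 \right)},223 \right)} + \sqrt{4992 + 21794} = 8 + \sqrt{4992 + 21794} = 8 + \sqrt{26786}$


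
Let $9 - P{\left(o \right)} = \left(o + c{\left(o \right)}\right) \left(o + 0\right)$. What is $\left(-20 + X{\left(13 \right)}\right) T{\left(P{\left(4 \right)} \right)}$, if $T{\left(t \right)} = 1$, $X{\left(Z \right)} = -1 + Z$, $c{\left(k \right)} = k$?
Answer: $-8$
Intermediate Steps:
$P{\left(o \right)} = 9 - 2 o^{2}$ ($P{\left(o \right)} = 9 - \left(o + o\right) \left(o + 0\right) = 9 - 2 o o = 9 - 2 o^{2}$)
$\left(-20 + X{\left(13 \right)}\right) T{\left(P{\left(4 \right)} \right)} = \left(-20 + \left(-1 + 13\right)\right) 1 = \left(-20 + 12\right) 1 = \left(-8\right) 1 = -8$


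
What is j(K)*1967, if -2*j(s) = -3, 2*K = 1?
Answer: 5901/2 ≈ 2950.5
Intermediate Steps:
K = ½ (K = (½)*1 = ½ ≈ 0.50000)
j(s) = 3/2 (j(s) = -½*(-3) = 3/2)
j(K)*1967 = (3/2)*1967 = 5901/2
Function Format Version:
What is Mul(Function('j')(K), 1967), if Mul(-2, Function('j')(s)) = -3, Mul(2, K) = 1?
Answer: Rational(5901, 2) ≈ 2950.5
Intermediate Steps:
K = Rational(1, 2) (K = Mul(Rational(1, 2), 1) = Rational(1, 2) ≈ 0.50000)
Function('j')(s) = Rational(3, 2) (Function('j')(s) = Mul(Rational(-1, 2), -3) = Rational(3, 2))
Mul(Function('j')(K), 1967) = Mul(Rational(3, 2), 1967) = Rational(5901, 2)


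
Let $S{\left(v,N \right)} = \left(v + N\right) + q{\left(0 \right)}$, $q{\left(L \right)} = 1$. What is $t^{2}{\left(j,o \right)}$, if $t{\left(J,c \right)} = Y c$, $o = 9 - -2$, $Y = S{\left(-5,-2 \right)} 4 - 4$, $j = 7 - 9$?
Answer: $94864$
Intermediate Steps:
$j = -2$ ($j = 7 - 9 = -2$)
$S{\left(v,N \right)} = 1 + N + v$ ($S{\left(v,N \right)} = \left(v + N\right) + 1 = \left(N + v\right) + 1 = 1 + N + v$)
$Y = -28$ ($Y = \left(1 - 2 - 5\right) 4 - 4 = \left(-6\right) 4 - 4 = -24 - 4 = -28$)
$o = 11$ ($o = 9 + 2 = 11$)
$t{\left(J,c \right)} = - 28 c$
$t^{2}{\left(j,o \right)} = \left(\left(-28\right) 11\right)^{2} = \left(-308\right)^{2} = 94864$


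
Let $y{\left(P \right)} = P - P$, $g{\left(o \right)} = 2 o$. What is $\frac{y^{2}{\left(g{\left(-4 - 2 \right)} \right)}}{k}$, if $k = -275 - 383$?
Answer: $0$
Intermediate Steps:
$y{\left(P \right)} = 0$
$k = -658$ ($k = -275 - 383 = -658$)
$\frac{y^{2}{\left(g{\left(-4 - 2 \right)} \right)}}{k} = \frac{0^{2}}{-658} = 0 \left(- \frac{1}{658}\right) = 0$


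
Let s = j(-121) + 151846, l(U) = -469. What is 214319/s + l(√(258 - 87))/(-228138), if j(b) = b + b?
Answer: 24482705149/17293316676 ≈ 1.4157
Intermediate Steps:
j(b) = 2*b
s = 151604 (s = 2*(-121) + 151846 = -242 + 151846 = 151604)
214319/s + l(√(258 - 87))/(-228138) = 214319/151604 - 469/(-228138) = 214319*(1/151604) - 469*(-1/228138) = 214319/151604 + 469/228138 = 24482705149/17293316676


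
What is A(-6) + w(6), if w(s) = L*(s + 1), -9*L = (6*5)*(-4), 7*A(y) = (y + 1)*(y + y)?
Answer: 2140/21 ≈ 101.90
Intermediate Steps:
A(y) = 2*y*(1 + y)/7 (A(y) = ((y + 1)*(y + y))/7 = ((1 + y)*(2*y))/7 = (2*y*(1 + y))/7 = 2*y*(1 + y)/7)
L = 40/3 (L = -6*5*(-4)/9 = -10*(-4)/3 = -⅑*(-120) = 40/3 ≈ 13.333)
w(s) = 40/3 + 40*s/3 (w(s) = 40*(s + 1)/3 = 40*(1 + s)/3 = 40/3 + 40*s/3)
A(-6) + w(6) = (2/7)*(-6)*(1 - 6) + (40/3 + (40/3)*6) = (2/7)*(-6)*(-5) + (40/3 + 80) = 60/7 + 280/3 = 2140/21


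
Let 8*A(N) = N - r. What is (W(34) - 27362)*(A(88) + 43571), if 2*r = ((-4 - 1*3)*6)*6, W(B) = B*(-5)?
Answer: -1200333253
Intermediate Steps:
W(B) = -5*B
r = -126 (r = (((-4 - 1*3)*6)*6)/2 = (((-4 - 3)*6)*6)/2 = (-7*6*6)/2 = (-42*6)/2 = (½)*(-252) = -126)
A(N) = 63/4 + N/8 (A(N) = (N - 1*(-126))/8 = (N + 126)/8 = (126 + N)/8 = 63/4 + N/8)
(W(34) - 27362)*(A(88) + 43571) = (-5*34 - 27362)*((63/4 + (⅛)*88) + 43571) = (-170 - 27362)*((63/4 + 11) + 43571) = -27532*(107/4 + 43571) = -27532*174391/4 = -1200333253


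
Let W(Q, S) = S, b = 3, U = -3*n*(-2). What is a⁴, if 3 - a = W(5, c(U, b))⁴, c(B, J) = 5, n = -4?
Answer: 149679229456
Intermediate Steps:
U = -24 (U = -3*(-4)*(-2) = 12*(-2) = -24)
a = -622 (a = 3 - 1*5⁴ = 3 - 1*625 = 3 - 625 = -622)
a⁴ = (-622)⁴ = 149679229456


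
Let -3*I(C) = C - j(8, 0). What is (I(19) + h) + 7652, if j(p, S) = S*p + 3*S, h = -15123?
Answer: -22432/3 ≈ -7477.3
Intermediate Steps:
j(p, S) = 3*S + S*p
I(C) = -C/3 (I(C) = -(C - 0*(3 + 8))/3 = -(C - 0*11)/3 = -(C - 1*0)/3 = -(C + 0)/3 = -C/3)
(I(19) + h) + 7652 = (-1/3*19 - 15123) + 7652 = (-19/3 - 15123) + 7652 = -45388/3 + 7652 = -22432/3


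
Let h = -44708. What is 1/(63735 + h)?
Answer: 1/19027 ≈ 5.2557e-5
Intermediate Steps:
1/(63735 + h) = 1/(63735 - 44708) = 1/19027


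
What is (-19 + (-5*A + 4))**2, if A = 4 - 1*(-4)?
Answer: 3025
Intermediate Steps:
A = 8 (A = 4 + 4 = 8)
(-19 + (-5*A + 4))**2 = (-19 + (-5*8 + 4))**2 = (-19 + (-40 + 4))**2 = (-19 - 36)**2 = (-55)**2 = 3025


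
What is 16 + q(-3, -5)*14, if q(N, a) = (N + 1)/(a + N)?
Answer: 39/2 ≈ 19.500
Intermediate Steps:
q(N, a) = (1 + N)/(N + a)
16 + q(-3, -5)*14 = 16 + ((1 - 3)/(-3 - 5))*14 = 16 + (-2/(-8))*14 = 16 - 1/8*(-2)*14 = 16 + (1/4)*14 = 16 + 7/2 = 39/2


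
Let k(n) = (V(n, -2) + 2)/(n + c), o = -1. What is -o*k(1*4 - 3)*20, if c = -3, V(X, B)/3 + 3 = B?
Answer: 130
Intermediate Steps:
V(X, B) = -9 + 3*B
k(n) = -13/(-3 + n) (k(n) = ((-9 + 3*(-2)) + 2)/(n - 3) = ((-9 - 6) + 2)/(-3 + n) = (-15 + 2)/(-3 + n) = -13/(-3 + n))
-o*k(1*4 - 3)*20 = -(-(-13)/(-3 + (1*4 - 3)))*20 = -(-(-13)/(-3 + (4 - 3)))*20 = -(-(-13)/(-3 + 1))*20 = -(-(-13)/(-2))*20 = -(-(-13)*(-1)/2)*20 = -(-1*13/2)*20 = -(-13)*20/2 = -1*(-130) = 130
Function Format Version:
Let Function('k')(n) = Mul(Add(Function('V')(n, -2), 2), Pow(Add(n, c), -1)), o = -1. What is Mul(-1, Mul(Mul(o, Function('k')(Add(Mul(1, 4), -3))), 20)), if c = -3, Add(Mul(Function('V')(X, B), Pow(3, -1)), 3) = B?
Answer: 130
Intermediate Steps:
Function('V')(X, B) = Add(-9, Mul(3, B))
Function('k')(n) = Mul(-13, Pow(Add(-3, n), -1)) (Function('k')(n) = Mul(Add(Add(-9, Mul(3, -2)), 2), Pow(Add(n, -3), -1)) = Mul(Add(Add(-9, -6), 2), Pow(Add(-3, n), -1)) = Mul(Add(-15, 2), Pow(Add(-3, n), -1)) = Mul(-13, Pow(Add(-3, n), -1)))
Mul(-1, Mul(Mul(o, Function('k')(Add(Mul(1, 4), -3))), 20)) = Mul(-1, Mul(Mul(-1, Mul(-13, Pow(Add(-3, Add(Mul(1, 4), -3)), -1))), 20)) = Mul(-1, Mul(Mul(-1, Mul(-13, Pow(Add(-3, Add(4, -3)), -1))), 20)) = Mul(-1, Mul(Mul(-1, Mul(-13, Pow(Add(-3, 1), -1))), 20)) = Mul(-1, Mul(Mul(-1, Mul(-13, Pow(-2, -1))), 20)) = Mul(-1, Mul(Mul(-1, Mul(-13, Rational(-1, 2))), 20)) = Mul(-1, Mul(Mul(-1, Rational(13, 2)), 20)) = Mul(-1, Mul(Rational(-13, 2), 20)) = Mul(-1, -130) = 130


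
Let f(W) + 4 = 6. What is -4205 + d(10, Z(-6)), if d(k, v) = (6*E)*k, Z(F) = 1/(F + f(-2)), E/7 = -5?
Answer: -6305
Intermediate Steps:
E = -35 (E = 7*(-5) = -35)
f(W) = 2 (f(W) = -4 + 6 = 2)
Z(F) = 1/(2 + F) (Z(F) = 1/(F + 2) = 1/(2 + F))
d(k, v) = -210*k (d(k, v) = (6*(-35))*k = -210*k)
-4205 + d(10, Z(-6)) = -4205 - 210*10 = -4205 - 2100 = -6305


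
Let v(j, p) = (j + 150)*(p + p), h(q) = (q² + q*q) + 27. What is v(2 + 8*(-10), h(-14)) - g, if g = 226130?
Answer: -165794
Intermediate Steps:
h(q) = 27 + 2*q² (h(q) = (q² + q²) + 27 = 2*q² + 27 = 27 + 2*q²)
v(j, p) = 2*p*(150 + j) (v(j, p) = (150 + j)*(2*p) = 2*p*(150 + j))
v(2 + 8*(-10), h(-14)) - g = 2*(27 + 2*(-14)²)*(150 + (2 + 8*(-10))) - 1*226130 = 2*(27 + 2*196)*(150 + (2 - 80)) - 226130 = 2*(27 + 392)*(150 - 78) - 226130 = 2*419*72 - 226130 = 60336 - 226130 = -165794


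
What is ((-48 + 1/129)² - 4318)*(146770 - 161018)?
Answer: 477697782536/16641 ≈ 2.8706e+7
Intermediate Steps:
((-48 + 1/129)² - 4318)*(146770 - 161018) = ((-48 + 1/129)² - 4318)*(-14248) = ((-6191/129)² - 4318)*(-14248) = (38328481/16641 - 4318)*(-14248) = -33527357/16641*(-14248) = 477697782536/16641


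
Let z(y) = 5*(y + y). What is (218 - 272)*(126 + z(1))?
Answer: -7344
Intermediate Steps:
z(y) = 10*y (z(y) = 5*(2*y) = 10*y)
(218 - 272)*(126 + z(1)) = (218 - 272)*(126 + 10*1) = -54*(126 + 10) = -54*136 = -7344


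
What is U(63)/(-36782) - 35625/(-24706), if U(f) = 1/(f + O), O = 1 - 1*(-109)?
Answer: 56673009761/39302835979 ≈ 1.4420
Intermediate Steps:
O = 110 (O = 1 + 109 = 110)
U(f) = 1/(110 + f) (U(f) = 1/(f + 110) = 1/(110 + f))
U(63)/(-36782) - 35625/(-24706) = 1/((110 + 63)*(-36782)) - 35625/(-24706) = -1/36782/173 - 35625*(-1/24706) = (1/173)*(-1/36782) + 35625/24706 = -1/6363286 + 35625/24706 = 56673009761/39302835979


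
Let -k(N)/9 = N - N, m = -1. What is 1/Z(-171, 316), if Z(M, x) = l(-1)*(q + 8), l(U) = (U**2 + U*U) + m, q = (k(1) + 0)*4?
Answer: 1/8 ≈ 0.12500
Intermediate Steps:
k(N) = 0 (k(N) = -9*(N - N) = -9*0 = 0)
q = 0 (q = (0 + 0)*4 = 0*4 = 0)
l(U) = -1 + 2*U**2 (l(U) = (U**2 + U*U) - 1 = (U**2 + U**2) - 1 = 2*U**2 - 1 = -1 + 2*U**2)
Z(M, x) = 8 (Z(M, x) = (-1 + 2*(-1)**2)*(0 + 8) = (-1 + 2*1)*8 = (-1 + 2)*8 = 1*8 = 8)
1/Z(-171, 316) = 1/8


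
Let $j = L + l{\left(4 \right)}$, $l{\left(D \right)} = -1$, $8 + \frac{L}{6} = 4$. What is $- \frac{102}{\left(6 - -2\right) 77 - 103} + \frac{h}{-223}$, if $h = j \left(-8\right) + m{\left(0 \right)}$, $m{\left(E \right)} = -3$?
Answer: $- \frac{41269}{38133} \approx -1.0822$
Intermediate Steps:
$L = -24$ ($L = -48 + 6 \cdot 4 = -48 + 24 = -24$)
$j = -25$ ($j = -24 - 1 = -25$)
$h = 197$ ($h = \left(-25\right) \left(-8\right) - 3 = 200 - 3 = 197$)
$- \frac{102}{\left(6 - -2\right) 77 - 103} + \frac{h}{-223} = - \frac{102}{\left(6 - -2\right) 77 - 103} + \frac{197}{-223} = - \frac{102}{\left(6 + 2\right) 77 - 103} + 197 \left(- \frac{1}{223}\right) = - \frac{102}{8 \cdot 77 - 103} - \frac{197}{223} = - \frac{102}{616 - 103} - \frac{197}{223} = - \frac{102}{513} - \frac{197}{223} = \left(-102\right) \frac{1}{513} - \frac{197}{223} = - \frac{34}{171} - \frac{197}{223} = - \frac{41269}{38133}$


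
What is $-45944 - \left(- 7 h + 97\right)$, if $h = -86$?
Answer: $-46643$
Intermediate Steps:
$-45944 - \left(- 7 h + 97\right) = -45944 - \left(\left(-7\right) \left(-86\right) + 97\right) = -45944 - \left(602 + 97\right) = -45944 - 699 = -46643$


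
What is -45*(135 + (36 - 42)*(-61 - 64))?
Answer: -39825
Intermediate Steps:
-45*(135 + (36 - 42)*(-61 - 64)) = -45*(135 - 6*(-125)) = -45*(135 + 750) = -45*885 = -39825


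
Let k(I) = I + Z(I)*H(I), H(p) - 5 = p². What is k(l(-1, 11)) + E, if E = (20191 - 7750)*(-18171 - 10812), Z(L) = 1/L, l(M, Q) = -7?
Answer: -2524042624/7 ≈ -3.6058e+8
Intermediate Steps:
H(p) = 5 + p²
E = -360577503 (E = 12441*(-28983) = -360577503)
k(I) = I + (5 + I²)/I
k(l(-1, 11)) + E = (2*(-7) + 5/(-7)) - 360577503 = (-14 + 5*(-⅐)) - 360577503 = (-14 - 5/7) - 360577503 = -103/7 - 360577503 = -2524042624/7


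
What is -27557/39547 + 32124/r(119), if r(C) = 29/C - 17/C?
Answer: 12598183404/39547 ≈ 3.1856e+5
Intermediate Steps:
r(C) = 12/C
-27557/39547 + 32124/r(119) = -27557/39547 + 32124/((12/119)) = -27557*1/39547 + 32124/((12*(1/119))) = -27557/39547 + 32124/(12/119) = -27557/39547 + 32124*(119/12) = -27557/39547 + 318563 = 12598183404/39547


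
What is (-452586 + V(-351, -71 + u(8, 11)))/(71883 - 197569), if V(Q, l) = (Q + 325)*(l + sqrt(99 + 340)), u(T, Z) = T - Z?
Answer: 225331/62843 + 13*sqrt(439)/62843 ≈ 3.5900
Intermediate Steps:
V(Q, l) = (325 + Q)*(l + sqrt(439))
(-452586 + V(-351, -71 + u(8, 11)))/(71883 - 197569) = (-452586 + (325*(-71 + (8 - 1*11)) + 325*sqrt(439) - 351*(-71 + (8 - 1*11)) - 351*sqrt(439)))/(71883 - 197569) = (-452586 + (325*(-71 + (8 - 11)) + 325*sqrt(439) - 351*(-71 + (8 - 11)) - 351*sqrt(439)))/(-125686) = (-452586 + (325*(-71 - 3) + 325*sqrt(439) - 351*(-71 - 3) - 351*sqrt(439)))*(-1/125686) = (-452586 + (325*(-74) + 325*sqrt(439) - 351*(-74) - 351*sqrt(439)))*(-1/125686) = (-452586 + (-24050 + 325*sqrt(439) + 25974 - 351*sqrt(439)))*(-1/125686) = (-452586 + (1924 - 26*sqrt(439)))*(-1/125686) = (-450662 - 26*sqrt(439))*(-1/125686) = 225331/62843 + 13*sqrt(439)/62843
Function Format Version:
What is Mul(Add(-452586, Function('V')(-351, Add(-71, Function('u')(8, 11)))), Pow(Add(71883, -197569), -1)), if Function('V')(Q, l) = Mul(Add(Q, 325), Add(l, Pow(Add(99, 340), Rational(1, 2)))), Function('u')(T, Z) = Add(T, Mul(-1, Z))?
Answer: Add(Rational(225331, 62843), Mul(Rational(13, 62843), Pow(439, Rational(1, 2)))) ≈ 3.5900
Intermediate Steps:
Function('V')(Q, l) = Mul(Add(325, Q), Add(l, Pow(439, Rational(1, 2))))
Mul(Add(-452586, Function('V')(-351, Add(-71, Function('u')(8, 11)))), Pow(Add(71883, -197569), -1)) = Mul(Add(-452586, Add(Mul(325, Add(-71, Add(8, Mul(-1, 11)))), Mul(325, Pow(439, Rational(1, 2))), Mul(-351, Add(-71, Add(8, Mul(-1, 11)))), Mul(-351, Pow(439, Rational(1, 2))))), Pow(Add(71883, -197569), -1)) = Mul(Add(-452586, Add(Mul(325, Add(-71, Add(8, -11))), Mul(325, Pow(439, Rational(1, 2))), Mul(-351, Add(-71, Add(8, -11))), Mul(-351, Pow(439, Rational(1, 2))))), Pow(-125686, -1)) = Mul(Add(-452586, Add(Mul(325, Add(-71, -3)), Mul(325, Pow(439, Rational(1, 2))), Mul(-351, Add(-71, -3)), Mul(-351, Pow(439, Rational(1, 2))))), Rational(-1, 125686)) = Mul(Add(-452586, Add(Mul(325, -74), Mul(325, Pow(439, Rational(1, 2))), Mul(-351, -74), Mul(-351, Pow(439, Rational(1, 2))))), Rational(-1, 125686)) = Mul(Add(-452586, Add(-24050, Mul(325, Pow(439, Rational(1, 2))), 25974, Mul(-351, Pow(439, Rational(1, 2))))), Rational(-1, 125686)) = Mul(Add(-452586, Add(1924, Mul(-26, Pow(439, Rational(1, 2))))), Rational(-1, 125686)) = Mul(Add(-450662, Mul(-26, Pow(439, Rational(1, 2)))), Rational(-1, 125686)) = Add(Rational(225331, 62843), Mul(Rational(13, 62843), Pow(439, Rational(1, 2))))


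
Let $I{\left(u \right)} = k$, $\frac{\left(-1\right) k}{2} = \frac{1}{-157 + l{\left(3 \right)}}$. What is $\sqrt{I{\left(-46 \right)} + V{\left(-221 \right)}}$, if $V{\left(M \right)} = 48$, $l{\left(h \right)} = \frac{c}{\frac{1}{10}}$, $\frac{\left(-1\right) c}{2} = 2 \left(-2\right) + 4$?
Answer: $\frac{\sqrt{1183466}}{157} \approx 6.9291$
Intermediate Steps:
$c = 0$ ($c = - 2 \left(2 \left(-2\right) + 4\right) = - 2 \left(-4 + 4\right) = \left(-2\right) 0 = 0$)
$l{\left(h \right)} = 0$ ($l{\left(h \right)} = \frac{0}{\frac{1}{10}} = 0 \frac{1}{\frac{1}{10}} = 0 \cdot 10 = 0$)
$k = \frac{2}{157}$ ($k = - \frac{2}{-157 + 0} = - \frac{2}{-157} = \left(-2\right) \left(- \frac{1}{157}\right) = \frac{2}{157} \approx 0.012739$)
$I{\left(u \right)} = \frac{2}{157}$
$\sqrt{I{\left(-46 \right)} + V{\left(-221 \right)}} = \sqrt{\frac{2}{157} + 48} = \sqrt{\frac{7538}{157}} = \frac{\sqrt{1183466}}{157}$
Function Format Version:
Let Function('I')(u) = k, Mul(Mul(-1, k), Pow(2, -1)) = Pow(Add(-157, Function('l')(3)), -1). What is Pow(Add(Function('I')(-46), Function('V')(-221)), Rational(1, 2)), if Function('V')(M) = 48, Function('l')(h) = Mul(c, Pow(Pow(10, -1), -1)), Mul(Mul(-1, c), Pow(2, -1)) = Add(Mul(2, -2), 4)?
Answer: Mul(Rational(1, 157), Pow(1183466, Rational(1, 2))) ≈ 6.9291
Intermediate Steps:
c = 0 (c = Mul(-2, Add(Mul(2, -2), 4)) = Mul(-2, Add(-4, 4)) = Mul(-2, 0) = 0)
Function('l')(h) = 0 (Function('l')(h) = Mul(0, Pow(Pow(10, -1), -1)) = Mul(0, Pow(Rational(1, 10), -1)) = Mul(0, 10) = 0)
k = Rational(2, 157) (k = Mul(-2, Pow(Add(-157, 0), -1)) = Mul(-2, Pow(-157, -1)) = Mul(-2, Rational(-1, 157)) = Rational(2, 157) ≈ 0.012739)
Function('I')(u) = Rational(2, 157)
Pow(Add(Function('I')(-46), Function('V')(-221)), Rational(1, 2)) = Pow(Add(Rational(2, 157), 48), Rational(1, 2)) = Pow(Rational(7538, 157), Rational(1, 2)) = Mul(Rational(1, 157), Pow(1183466, Rational(1, 2)))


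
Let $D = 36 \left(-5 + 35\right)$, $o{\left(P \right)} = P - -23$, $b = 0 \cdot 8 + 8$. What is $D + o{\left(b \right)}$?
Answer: $1111$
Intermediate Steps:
$b = 8$ ($b = 0 + 8 = 8$)
$o{\left(P \right)} = 23 + P$ ($o{\left(P \right)} = P + 23 = 23 + P$)
$D = 1080$ ($D = 36 \cdot 30 = 1080$)
$D + o{\left(b \right)} = 1080 + \left(23 + 8\right) = 1080 + 31 = 1111$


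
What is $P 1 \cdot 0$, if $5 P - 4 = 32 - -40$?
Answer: $0$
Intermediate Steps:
$P = \frac{76}{5}$ ($P = \frac{4}{5} + \frac{32 - -40}{5} = \frac{4}{5} + \frac{32 + 40}{5} = \frac{4}{5} + \frac{1}{5} \cdot 72 = \frac{4}{5} + \frac{72}{5} = \frac{76}{5} \approx 15.2$)
$P 1 \cdot 0 = \frac{76 \cdot 1 \cdot 0}{5} = \frac{76}{5} \cdot 0 = 0$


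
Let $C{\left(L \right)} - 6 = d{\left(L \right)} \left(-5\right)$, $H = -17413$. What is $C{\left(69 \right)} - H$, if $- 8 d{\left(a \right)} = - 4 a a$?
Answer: $\frac{11033}{2} \approx 5516.5$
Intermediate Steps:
$d{\left(a \right)} = \frac{a^{2}}{2}$ ($d{\left(a \right)} = - \frac{- 4 a a}{8} = - \frac{\left(-4\right) a^{2}}{8} = \frac{a^{2}}{2}$)
$C{\left(L \right)} = 6 - \frac{5 L^{2}}{2}$ ($C{\left(L \right)} = 6 + \frac{L^{2}}{2} \left(-5\right) = 6 - \frac{5 L^{2}}{2}$)
$C{\left(69 \right)} - H = \left(6 - \frac{5 \cdot 69^{2}}{2}\right) - -17413 = \left(6 - \frac{23805}{2}\right) + 17413 = - \frac{23793}{2} + 17413 = \frac{11033}{2}$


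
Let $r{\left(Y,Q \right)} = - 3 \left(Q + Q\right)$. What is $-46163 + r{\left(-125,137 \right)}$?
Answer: $-46985$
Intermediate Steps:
$r{\left(Y,Q \right)} = - 6 Q$ ($r{\left(Y,Q \right)} = - 3 \cdot 2 Q = - 6 Q$)
$-46163 + r{\left(-125,137 \right)} = -46163 - 822 = -46985$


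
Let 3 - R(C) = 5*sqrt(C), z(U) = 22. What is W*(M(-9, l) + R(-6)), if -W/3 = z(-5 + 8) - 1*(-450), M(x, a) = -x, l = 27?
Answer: -16992 + 7080*I*sqrt(6) ≈ -16992.0 + 17342.0*I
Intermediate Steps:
W = -1416 (W = -3*(22 - 1*(-450)) = -3*(22 + 450) = -3*472 = -1416)
R(C) = 3 - 5*sqrt(C)
W*(M(-9, l) + R(-6)) = -1416*(-1*(-9) + (3 - 5*I*sqrt(6))) = -1416*(9 + (3 - 5*I*sqrt(6))) = -1416*(12 - 5*I*sqrt(6)) = -16992 + 7080*I*sqrt(6)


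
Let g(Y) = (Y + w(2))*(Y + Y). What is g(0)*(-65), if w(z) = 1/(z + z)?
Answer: 0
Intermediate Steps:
w(z) = 1/(2*z)
g(Y) = 2*Y*(¼ + Y) (g(Y) = (Y + (½)/2)*(Y + Y) = (Y + (½)*(½))*(2*Y) = (Y + ¼)*(2*Y) = (¼ + Y)*(2*Y) = 2*Y*(¼ + Y))
g(0)*(-65) = ((½)*0*(1 + 4*0))*(-65) = ((½)*0*(1 + 0))*(-65) = ((½)*0*1)*(-65) = 0*(-65) = 0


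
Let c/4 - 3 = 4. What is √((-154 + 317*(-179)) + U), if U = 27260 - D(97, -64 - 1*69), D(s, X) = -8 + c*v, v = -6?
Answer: I*√29461 ≈ 171.64*I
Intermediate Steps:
c = 28 (c = 12 + 4*4 = 12 + 16 = 28)
D(s, X) = -176 (D(s, X) = -8 + 28*(-6) = -8 - 168 = -176)
U = 27436 (U = 27260 - 1*(-176) = 27260 + 176 = 27436)
√((-154 + 317*(-179)) + U) = √((-154 + 317*(-179)) + 27436) = √((-154 - 56743) + 27436) = √(-56897 + 27436) = √(-29461) = I*√29461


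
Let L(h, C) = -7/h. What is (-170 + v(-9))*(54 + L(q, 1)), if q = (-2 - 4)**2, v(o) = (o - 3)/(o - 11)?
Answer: -1640639/180 ≈ -9114.7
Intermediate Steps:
v(o) = (-3 + o)/(-11 + o)
q = 36 (q = (-6)**2 = 36)
(-170 + v(-9))*(54 + L(q, 1)) = (-170 + (-3 - 9)/(-11 - 9))*(54 - 7/36) = (-170 - 12/(-20))*(54 - 7*1/36) = (-170 - 1/20*(-12))*(54 - 7/36) = (-170 + 3/5)*(1937/36) = -847/5*1937/36 = -1640639/180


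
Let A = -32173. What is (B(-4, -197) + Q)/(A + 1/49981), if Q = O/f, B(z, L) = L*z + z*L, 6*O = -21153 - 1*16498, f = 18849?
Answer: -8906538878633/181859530094928 ≈ -0.048975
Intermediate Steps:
O = -37651/6 (O = (-21153 - 1*16498)/6 = (-21153 - 16498)/6 = (⅙)*(-37651) = -37651/6 ≈ -6275.2)
B(z, L) = 2*L*z (B(z, L) = L*z + L*z = 2*L*z)
Q = -37651/113094 (Q = -37651/6/18849 = -37651/6*1/18849 = -37651/113094 ≈ -0.33292)
(B(-4, -197) + Q)/(A + 1/49981) = (2*(-197)*(-4) - 37651/113094)/(-32173 + 1/49981) = (1576 - 37651/113094)/(-32173 + 1/49981) = 178198493/(113094*(-1608038712/49981)) = (178198493/113094)*(-49981/1608038712) = -8906538878633/181859530094928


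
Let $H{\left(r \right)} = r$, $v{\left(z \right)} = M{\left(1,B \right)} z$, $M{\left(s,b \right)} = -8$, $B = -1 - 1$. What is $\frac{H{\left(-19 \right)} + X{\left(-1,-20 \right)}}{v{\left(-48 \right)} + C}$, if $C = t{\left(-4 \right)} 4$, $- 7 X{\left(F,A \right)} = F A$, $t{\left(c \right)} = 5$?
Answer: $- \frac{153}{2828} \approx -0.054102$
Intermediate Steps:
$B = -2$
$v{\left(z \right)} = - 8 z$
$X{\left(F,A \right)} = - \frac{A F}{7}$ ($X{\left(F,A \right)} = - \frac{F A}{7} = - \frac{A F}{7}$)
$C = 20$ ($C = 5 \cdot 4 = 20$)
$\frac{H{\left(-19 \right)} + X{\left(-1,-20 \right)}}{v{\left(-48 \right)} + C} = \frac{-19 - \left(- \frac{20}{7}\right) \left(-1\right)}{\left(-8\right) \left(-48\right) + 20} = \frac{-19 - \frac{20}{7}}{384 + 20} = - \frac{153}{7 \cdot 404} = \left(- \frac{153}{7}\right) \frac{1}{404} = - \frac{153}{2828}$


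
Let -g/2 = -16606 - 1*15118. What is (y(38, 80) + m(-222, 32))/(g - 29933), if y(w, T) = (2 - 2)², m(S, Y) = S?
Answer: -222/33515 ≈ -0.0066239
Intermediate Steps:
g = 63448 (g = -2*(-16606 - 1*15118) = -2*(-16606 - 15118) = -2*(-31724) = 63448)
y(w, T) = 0 (y(w, T) = 0² = 0)
(y(38, 80) + m(-222, 32))/(g - 29933) = (0 - 222)/(63448 - 29933) = -222/33515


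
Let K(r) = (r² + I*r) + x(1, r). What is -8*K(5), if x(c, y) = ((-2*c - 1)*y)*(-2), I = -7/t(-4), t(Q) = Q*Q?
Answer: -845/2 ≈ -422.50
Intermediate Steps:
t(Q) = Q²
I = -7/16 (I = -7/((-4)²) = -7/16 ≈ -0.43750)
x(c, y) = -2*y*(-1 - 2*c) (x(c, y) = ((-1 - 2*c)*y)*(-2) = (y*(-1 - 2*c))*(-2) = -2*y*(-1 - 2*c))
K(r) = r² + 89*r/16 (K(r) = (r² - 7*r/16) + 2*r*(1 + 2*1) = (r² - 7*r/16) + 2*r*(1 + 2) = (r² - 7*r/16) + 2*r*3 = (r² - 7*r/16) + 6*r = r² + 89*r/16)
-8*K(5) = -5*(89 + 16*5)/2 = -5*(89 + 80)/2 = -5*169/2 = -8*845/16 = -845/2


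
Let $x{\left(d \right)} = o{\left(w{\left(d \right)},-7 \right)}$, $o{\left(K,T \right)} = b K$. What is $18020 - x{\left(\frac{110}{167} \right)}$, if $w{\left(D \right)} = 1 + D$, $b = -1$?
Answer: $\frac{3009617}{167} \approx 18022.0$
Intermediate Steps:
$o{\left(K,T \right)} = - K$
$x{\left(d \right)} = -1 - d$ ($x{\left(d \right)} = - (1 + d) = -1 - d$)
$18020 - x{\left(\frac{110}{167} \right)} = 18020 - \left(-1 - \frac{110}{167}\right) = 18020 - - \frac{277}{167} = 18020 + \frac{277}{167} = \frac{3009617}{167}$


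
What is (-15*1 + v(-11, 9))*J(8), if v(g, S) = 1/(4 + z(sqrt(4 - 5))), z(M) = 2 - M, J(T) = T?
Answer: -4392/37 + 8*I/37 ≈ -118.7 + 0.21622*I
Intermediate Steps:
v(g, S) = (6 + I)/37 (v(g, S) = 1/(4 + (2 - sqrt(4 - 5))) = 1/(4 + (2 - sqrt(-1))) = 1/(4 + (2 - I)) = 1/(6 - I) = (6 + I)/37)
(-15*1 + v(-11, 9))*J(8) = (-15*1 + (6/37 + I/37))*8 = (-15 + (6/37 + I/37))*8 = (-549/37 + I/37)*8 = -4392/37 + 8*I/37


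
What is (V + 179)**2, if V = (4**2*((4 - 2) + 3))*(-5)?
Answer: 48841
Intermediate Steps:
V = -400 (V = (16*(2 + 3))*(-5) = (16*5)*(-5) = 80*(-5) = -400)
(V + 179)**2 = (-400 + 179)**2 = (-221)**2 = 48841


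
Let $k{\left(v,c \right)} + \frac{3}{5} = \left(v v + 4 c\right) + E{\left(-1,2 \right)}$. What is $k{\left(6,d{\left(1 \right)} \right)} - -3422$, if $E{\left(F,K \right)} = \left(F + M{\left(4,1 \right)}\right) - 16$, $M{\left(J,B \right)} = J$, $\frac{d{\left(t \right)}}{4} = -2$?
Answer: $\frac{17062}{5} \approx 3412.4$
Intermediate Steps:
$d{\left(t \right)} = -8$ ($d{\left(t \right)} = 4 \left(-2\right) = -8$)
$E{\left(F,K \right)} = -12 + F$ ($E{\left(F,K \right)} = \left(F + 4\right) - 16 = \left(4 + F\right) - 16 = -12 + F$)
$k{\left(v,c \right)} = - \frac{68}{5} + v^{2} + 4 c$ ($k{\left(v,c \right)} = - \frac{3}{5} - \left(13 - 4 c - v v\right) = - \frac{3}{5} - \left(13 - v^{2} - 4 c\right) = - \frac{3}{5} + \left(-13 + v^{2} + 4 c\right) = - \frac{68}{5} + v^{2} + 4 c$)
$k{\left(6,d{\left(1 \right)} \right)} - -3422 = \left(- \frac{68}{5} + 6^{2} + 4 \left(-8\right)\right) - -3422 = \left(- \frac{68}{5} + 36 - 32\right) + 3422 = - \frac{48}{5} + 3422 = \frac{17062}{5}$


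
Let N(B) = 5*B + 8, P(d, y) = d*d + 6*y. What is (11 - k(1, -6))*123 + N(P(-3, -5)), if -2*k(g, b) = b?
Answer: 887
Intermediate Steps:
k(g, b) = -b/2
P(d, y) = d² + 6*y
N(B) = 8 + 5*B
(11 - k(1, -6))*123 + N(P(-3, -5)) = (11 - (-1)*(-6)/2)*123 + (8 + 5*((-3)² + 6*(-5))) = (11 - 1*3)*123 + (8 + 5*(9 - 30)) = (11 - 3)*123 + (8 + 5*(-21)) = 8*123 + (8 - 105) = 984 - 97 = 887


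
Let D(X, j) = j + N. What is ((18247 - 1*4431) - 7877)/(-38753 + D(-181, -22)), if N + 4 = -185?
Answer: -5939/38964 ≈ -0.15242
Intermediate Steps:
N = -189 (N = -4 - 185 = -189)
D(X, j) = -189 + j (D(X, j) = j - 189 = -189 + j)
((18247 - 1*4431) - 7877)/(-38753 + D(-181, -22)) = ((18247 - 1*4431) - 7877)/(-38753 + (-189 - 22)) = ((18247 - 4431) - 7877)/(-38753 - 211) = (13816 - 7877)/(-38964) = 5939*(-1/38964) = -5939/38964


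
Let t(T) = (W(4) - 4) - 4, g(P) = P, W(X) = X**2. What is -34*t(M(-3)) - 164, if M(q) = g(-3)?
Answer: -436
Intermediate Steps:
M(q) = -3
t(T) = 8 (t(T) = (4**2 - 4) - 4 = (16 - 4) - 4 = 12 - 4 = 8)
-34*t(M(-3)) - 164 = -34*8 - 164 = -272 - 164 = -436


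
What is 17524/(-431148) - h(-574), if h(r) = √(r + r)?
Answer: -4381/107787 - 2*I*√287 ≈ -0.040645 - 33.882*I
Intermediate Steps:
h(r) = √2*√r (h(r) = √(2*r) = √2*√r)
17524/(-431148) - h(-574) = 17524/(-431148) - √2*√(-574) = 17524*(-1/431148) - √2*I*√574 = -4381/107787 - 2*I*√287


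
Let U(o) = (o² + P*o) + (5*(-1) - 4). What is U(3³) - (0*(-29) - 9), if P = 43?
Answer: 1890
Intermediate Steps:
U(o) = -9 + o² + 43*o (U(o) = (o² + 43*o) + (5*(-1) - 4) = (o² + 43*o) + (-5 - 4) = (o² + 43*o) - 9 = -9 + o² + 43*o)
U(3³) - (0*(-29) - 9) = (-9 + (3³)² + 43*3³) - (0*(-29) - 9) = (-9 + 27² + 43*27) - (0 - 9) = (-9 + 729 + 1161) - 1*(-9) = 1881 + 9 = 1890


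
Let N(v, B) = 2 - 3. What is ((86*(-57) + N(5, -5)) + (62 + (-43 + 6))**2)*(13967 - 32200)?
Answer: 78000774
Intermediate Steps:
N(v, B) = -1
((86*(-57) + N(5, -5)) + (62 + (-43 + 6))**2)*(13967 - 32200) = ((86*(-57) - 1) + (62 + (-43 + 6))**2)*(13967 - 32200) = ((-4902 - 1) + (62 - 37)**2)*(-18233) = (-4903 + 25**2)*(-18233) = (-4903 + 625)*(-18233) = -4278*(-18233) = 78000774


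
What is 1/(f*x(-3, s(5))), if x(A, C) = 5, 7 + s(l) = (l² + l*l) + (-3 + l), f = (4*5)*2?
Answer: 1/200 ≈ 0.0050000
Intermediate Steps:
f = 40 (f = 20*2 = 40)
s(l) = -10 + l + 2*l² (s(l) = -7 + ((l² + l*l) + (-3 + l)) = -7 + ((l² + l²) + (-3 + l)) = -7 + (2*l² + (-3 + l)) = -7 + (-3 + l + 2*l²) = -10 + l + 2*l²)
1/(f*x(-3, s(5))) = 1/(40*5) = 1/200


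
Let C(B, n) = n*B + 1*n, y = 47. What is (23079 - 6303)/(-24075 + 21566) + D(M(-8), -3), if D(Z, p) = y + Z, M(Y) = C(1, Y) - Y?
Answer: 81075/2509 ≈ 32.314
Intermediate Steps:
C(B, n) = n + B*n (C(B, n) = B*n + n = n + B*n)
M(Y) = Y (M(Y) = Y*(1 + 1) - Y = Y*2 - Y = 2*Y - Y = Y)
D(Z, p) = 47 + Z
(23079 - 6303)/(-24075 + 21566) + D(M(-8), -3) = (23079 - 6303)/(-24075 + 21566) + (47 - 8) = 16776/(-2509) + 39 = 16776*(-1/2509) + 39 = -16776/2509 + 39 = 81075/2509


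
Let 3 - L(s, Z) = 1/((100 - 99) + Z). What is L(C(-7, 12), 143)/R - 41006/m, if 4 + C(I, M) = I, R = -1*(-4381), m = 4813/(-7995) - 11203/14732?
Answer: 3046936060804917091/101236702389264 ≈ 30097.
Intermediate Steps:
m = -160473101/117782340 (m = 4813*(-1/7995) - 11203*1/14732 = -4813/7995 - 11203/14732 = -160473101/117782340 ≈ -1.3625)
R = 4381
C(I, M) = -4 + I
L(s, Z) = 3 - 1/(1 + Z) (L(s, Z) = 3 - 1/((100 - 99) + Z) = 3 - 1/(1 + Z))
L(C(-7, 12), 143)/R - 41006/m = ((2 + 3*143)/(1 + 143))/4381 - 41006/(-160473101/117782340) = ((2 + 429)/144)*(1/4381) - 41006*(-117782340/160473101) = ((1/144)*431)*(1/4381) + 4829782634040/160473101 = (431/144)*(1/4381) + 4829782634040/160473101 = 431/630864 + 4829782634040/160473101 = 3046936060804917091/101236702389264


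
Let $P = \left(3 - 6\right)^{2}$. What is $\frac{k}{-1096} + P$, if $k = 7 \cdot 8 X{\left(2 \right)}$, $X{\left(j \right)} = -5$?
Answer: $\frac{1268}{137} \approx 9.2555$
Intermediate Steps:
$P = 9$ ($P = \left(-3\right)^{2} = 9$)
$k = -280$ ($k = 7 \cdot 8 \left(-5\right) = 56 \left(-5\right) = -280$)
$\frac{k}{-1096} + P = - \frac{280}{-1096} + 9 = \left(-280\right) \left(- \frac{1}{1096}\right) + 9 = \frac{35}{137} + 9 = \frac{1268}{137}$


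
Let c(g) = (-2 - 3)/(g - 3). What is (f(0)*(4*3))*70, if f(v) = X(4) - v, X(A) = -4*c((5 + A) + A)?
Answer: 1680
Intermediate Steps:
c(g) = -5/(-3 + g)
X(A) = 20/(2 + 2*A) (X(A) = -(-20)/(-3 + ((5 + A) + A)) = -(-20)/(-3 + (5 + 2*A)) = -(-20)/(2 + 2*A) = 20/(2 + 2*A))
f(v) = 2 - v (f(v) = 10/(1 + 4) - v = 10/5 - v = 10*(⅕) - v = 2 - v)
(f(0)*(4*3))*70 = ((2 - 1*0)*(4*3))*70 = ((2 + 0)*12)*70 = (2*12)*70 = 24*70 = 1680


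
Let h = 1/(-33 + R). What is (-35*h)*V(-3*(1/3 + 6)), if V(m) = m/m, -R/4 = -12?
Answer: -7/3 ≈ -2.3333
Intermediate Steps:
R = 48 (R = -4*(-12) = 48)
V(m) = 1
h = 1/15 (h = 1/(-33 + 48) = 1/15 ≈ 0.066667)
(-35*h)*V(-3*(1/3 + 6)) = -35*1/15*1 = -7/3*1 = -7/3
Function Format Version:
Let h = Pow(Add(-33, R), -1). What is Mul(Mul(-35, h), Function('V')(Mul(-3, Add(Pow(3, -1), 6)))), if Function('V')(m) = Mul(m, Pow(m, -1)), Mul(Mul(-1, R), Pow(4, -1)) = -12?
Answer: Rational(-7, 3) ≈ -2.3333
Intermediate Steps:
R = 48 (R = Mul(-4, -12) = 48)
Function('V')(m) = 1
h = Rational(1, 15) (h = Pow(Add(-33, 48), -1) = Pow(15, -1) = Rational(1, 15) ≈ 0.066667)
Mul(Mul(-35, h), Function('V')(Mul(-3, Add(Pow(3, -1), 6)))) = Mul(Mul(-35, Rational(1, 15)), 1) = Mul(Rational(-7, 3), 1) = Rational(-7, 3)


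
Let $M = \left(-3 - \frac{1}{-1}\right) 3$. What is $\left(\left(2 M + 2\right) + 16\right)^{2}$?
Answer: $36$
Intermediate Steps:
$M = -6$ ($M = \left(-3 - -1\right) 3 = \left(-3 + 1\right) 3 = \left(-2\right) 3 = -6$)
$\left(\left(2 M + 2\right) + 16\right)^{2} = \left(\left(2 \left(-6\right) + 2\right) + 16\right)^{2} = \left(\left(-12 + 2\right) + 16\right)^{2} = \left(-10 + 16\right)^{2} = 6^{2} = 36$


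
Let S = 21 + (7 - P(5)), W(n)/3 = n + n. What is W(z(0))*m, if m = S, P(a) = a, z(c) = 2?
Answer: 276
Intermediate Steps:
W(n) = 6*n (W(n) = 3*(n + n) = 3*(2*n) = 6*n)
S = 23 (S = 21 + (7 - 1*5) = 21 + (7 - 5) = 21 + 2 = 23)
m = 23
W(z(0))*m = (6*2)*23 = 12*23 = 276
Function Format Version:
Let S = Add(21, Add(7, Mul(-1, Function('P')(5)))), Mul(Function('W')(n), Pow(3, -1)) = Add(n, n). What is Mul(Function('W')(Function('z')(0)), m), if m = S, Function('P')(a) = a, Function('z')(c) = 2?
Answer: 276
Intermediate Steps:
Function('W')(n) = Mul(6, n) (Function('W')(n) = Mul(3, Add(n, n)) = Mul(3, Mul(2, n)) = Mul(6, n))
S = 23 (S = Add(21, Add(7, Mul(-1, 5))) = Add(21, Add(7, -5)) = Add(21, 2) = 23)
m = 23
Mul(Function('W')(Function('z')(0)), m) = Mul(Mul(6, 2), 23) = Mul(12, 23) = 276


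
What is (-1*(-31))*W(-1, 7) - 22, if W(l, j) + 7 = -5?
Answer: -394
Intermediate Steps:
W(l, j) = -12 (W(l, j) = -7 - 5 = -12)
(-1*(-31))*W(-1, 7) - 22 = -1*(-31)*(-12) - 22 = 31*(-12) - 22 = -372 - 22 = -394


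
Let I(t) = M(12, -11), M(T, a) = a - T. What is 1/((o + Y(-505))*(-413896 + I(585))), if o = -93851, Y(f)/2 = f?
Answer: 1/39264770259 ≈ 2.5468e-11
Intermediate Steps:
Y(f) = 2*f
I(t) = -23 (I(t) = -11 - 1*12 = -11 - 12 = -23)
1/((o + Y(-505))*(-413896 + I(585))) = 1/((-93851 + 2*(-505))*(-413896 - 23)) = 1/((-93851 - 1010)*(-413919)) = 1/(-94861*(-413919)) = 1/39264770259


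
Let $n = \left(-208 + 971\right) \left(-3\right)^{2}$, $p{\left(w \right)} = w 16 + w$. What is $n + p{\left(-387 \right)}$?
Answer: $288$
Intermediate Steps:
$p{\left(w \right)} = 17 w$ ($p{\left(w \right)} = 16 w + w = 17 w$)
$n = 6867$ ($n = 763 \cdot 9 = 6867$)
$n + p{\left(-387 \right)} = 6867 + 17 \left(-387\right) = 6867 - 6579 = 288$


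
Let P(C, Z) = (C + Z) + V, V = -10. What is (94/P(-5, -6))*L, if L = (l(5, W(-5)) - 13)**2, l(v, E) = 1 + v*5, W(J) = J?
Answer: -15886/21 ≈ -756.48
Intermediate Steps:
P(C, Z) = -10 + C + Z (P(C, Z) = (C + Z) - 10 = -10 + C + Z)
l(v, E) = 1 + 5*v
L = 169 (L = ((1 + 5*5) - 13)**2 = ((1 + 25) - 13)**2 = (26 - 13)**2 = 13**2 = 169)
(94/P(-5, -6))*L = (94/(-10 - 5 - 6))*169 = (94/(-21))*169 = (94*(-1/21))*169 = -94/21*169 = -15886/21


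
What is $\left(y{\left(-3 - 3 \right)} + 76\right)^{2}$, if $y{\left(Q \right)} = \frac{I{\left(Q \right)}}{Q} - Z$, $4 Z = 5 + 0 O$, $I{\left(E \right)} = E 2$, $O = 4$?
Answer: $\frac{94249}{16} \approx 5890.6$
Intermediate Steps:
$I{\left(E \right)} = 2 E$
$Z = \frac{5}{4}$ ($Z = \frac{5 + 0 \cdot 4}{4} = \frac{5 + 0}{4} = \frac{1}{4} \cdot 5 = \frac{5}{4} \approx 1.25$)
$y{\left(Q \right)} = \frac{3}{4}$ ($y{\left(Q \right)} = \frac{2 Q}{Q} - \frac{5}{4} = 2 - \frac{5}{4} = \frac{3}{4}$)
$\left(y{\left(-3 - 3 \right)} + 76\right)^{2} = \left(\frac{3}{4} + 76\right)^{2} = \left(\frac{307}{4}\right)^{2} = \frac{94249}{16}$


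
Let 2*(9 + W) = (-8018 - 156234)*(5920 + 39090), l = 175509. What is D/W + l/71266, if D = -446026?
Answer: 648799272619837/263434146776554 ≈ 2.4629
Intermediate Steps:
W = -3696491269 (W = -9 + ((-8018 - 156234)*(5920 + 39090))/2 = -9 + (-164252*45010)/2 = -9 + (½)*(-7392982520) = -9 - 3696491260 = -3696491269)
D/W + l/71266 = -446026/(-3696491269) + 175509/71266 = -446026*(-1/3696491269) + 175509*(1/71266) = 446026/3696491269 + 175509/71266 = 648799272619837/263434146776554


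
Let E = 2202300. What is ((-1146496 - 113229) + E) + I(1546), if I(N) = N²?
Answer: 3332691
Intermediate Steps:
((-1146496 - 113229) + E) + I(1546) = ((-1146496 - 113229) + 2202300) + 1546² = (-1259725 + 2202300) + 2390116 = 942575 + 2390116 = 3332691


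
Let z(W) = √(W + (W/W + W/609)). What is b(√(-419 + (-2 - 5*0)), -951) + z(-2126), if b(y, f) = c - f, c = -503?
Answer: 448 + I*√789416859/609 ≈ 448.0 + 46.136*I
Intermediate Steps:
z(W) = √(1 + 610*W/609) (z(W) = √(W + (1 + W*(1/609))) = √(W + (1 + W/609)) = √(1 + 610*W/609))
b(y, f) = -503 - f
b(√(-419 + (-2 - 5*0)), -951) + z(-2126) = (-503 - 1*(-951)) + √(370881 + 371490*(-2126))/609 = (-503 + 951) + √(370881 - 789787740)/609 = 448 + √(-789416859)/609 = 448 + (I*√789416859)/609 = 448 + I*√789416859/609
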